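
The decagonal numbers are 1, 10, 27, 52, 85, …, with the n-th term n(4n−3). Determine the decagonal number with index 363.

525987

363·(4·363 − 3) = 363·1449 = 525987.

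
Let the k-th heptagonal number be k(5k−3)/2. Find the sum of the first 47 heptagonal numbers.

Σ i(5i−3)/2 = (5Σi² − 3Σi) / 2 over i = 1..47.
Σi = 1128 and Σi² = 35720.
(5·35720 − 3·1128) / 2 = 175216/2 = 87608.

87608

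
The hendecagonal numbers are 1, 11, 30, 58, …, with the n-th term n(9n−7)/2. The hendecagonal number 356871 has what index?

282

Set n(9n−7)/2 = 356871, giving 9n² − 7n − 713742 = 0.
The discriminant is 49 + 72·356871 = 25694761, and √25694761 = 5069.
So n = (7 + 5069) / 18 = 5076/18 = 282.
Check: 282·(9·282 − 7)/2 = 356871. ✓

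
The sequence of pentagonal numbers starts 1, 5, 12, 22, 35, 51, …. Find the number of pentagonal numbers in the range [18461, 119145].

171

The n-th pentagonal number is n(3n−1)/2.
Smallest index with value ≥ 18461: n = 112 (giving 18760).
Largest index with value ≤ 119145: n = 282 (giving 119145).
Indices 112 through 282: 171 terms.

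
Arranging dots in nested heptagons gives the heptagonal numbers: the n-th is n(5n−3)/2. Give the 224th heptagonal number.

125104

224·(5·224 − 3)/2 = 224·1117/2 = 125104.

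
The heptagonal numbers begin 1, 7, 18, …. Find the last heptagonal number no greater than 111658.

110986

Solve n(5n−3)/2 ≤ 111658 for integer n.
n = 211 gives 110986 ≤ 111658, while n = 212 gives 112042 > 111658; so the answer is 110986.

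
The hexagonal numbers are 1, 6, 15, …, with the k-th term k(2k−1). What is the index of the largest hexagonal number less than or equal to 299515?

Solve n(2n−1) ≤ 299515 for integer n.
n = 387 gives 299151 ≤ 299515, while n = 388 gives 300700 > 299515; so the answer is index 387.

387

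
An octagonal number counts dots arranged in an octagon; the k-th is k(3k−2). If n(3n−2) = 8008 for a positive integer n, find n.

52

Set n(3n−2) = 8008, giving 3n² − 2n − 8008 = 0.
The discriminant is 4 + 12·8008 = 96100, and √96100 = 310.
So n = (2 + 310) / 6 = 312/6 = 52.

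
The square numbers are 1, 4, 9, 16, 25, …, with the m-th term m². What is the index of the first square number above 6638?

82

Solve n² > 6638 for integer n.
The largest n with value ≤ 6638 is 81 (since 6561 ≤ 6638 < 6724), so the first above is n = 82, value 6724.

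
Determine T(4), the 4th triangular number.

4·5/2 = 20/2 = 10.

10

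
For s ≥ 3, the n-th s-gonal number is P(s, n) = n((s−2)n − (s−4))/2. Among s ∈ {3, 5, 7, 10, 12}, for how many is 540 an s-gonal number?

2

s = 3: P(3, 32) = 528 and P(3, 33) = 561; 540 is not s-gonal.
s = 5: P(5, 19) = 532 and P(5, 20) = 590; 540 is not s-gonal.
s = 7: P(7, 15) = 540. ✓
s = 10: P(10, 12) = 540. ✓
s = 12: P(12, 10) = 460 and P(12, 11) = 561; 540 is not s-gonal.
Hits: s ∈ {7, 10} → 2.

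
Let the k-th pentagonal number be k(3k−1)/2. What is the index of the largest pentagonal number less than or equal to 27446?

135

Solve n(3n−1)/2 ≤ 27446 for integer n.
n = 135 gives 27270 ≤ 27446, while n = 136 gives 27676 > 27446; so the answer is index 135.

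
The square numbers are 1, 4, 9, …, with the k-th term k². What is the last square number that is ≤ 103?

Solve n² ≤ 103 for integer n.
n = 10 gives 100 ≤ 103, while n = 11 gives 121 > 103; so the answer is 100.

100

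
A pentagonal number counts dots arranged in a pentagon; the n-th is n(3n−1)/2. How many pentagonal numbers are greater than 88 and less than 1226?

The n-th pentagonal number is n(3n−1)/2.
Smallest index with value > 88: n = 8 (giving 92).
Largest index with value < 1226: n = 28 (giving 1162).
Indices 8 through 28: 21 terms.

21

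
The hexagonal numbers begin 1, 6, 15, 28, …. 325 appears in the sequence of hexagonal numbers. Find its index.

13

Set n(2n−1) = 325, giving 2n² − n − 325 = 0.
So n = (1 + 51) / 4 = 52/4 = 13.
Check: 13·(2·13 − 1) = 325. ✓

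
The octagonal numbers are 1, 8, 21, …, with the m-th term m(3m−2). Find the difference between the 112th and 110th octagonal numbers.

112·(3·112 − 2) = 37408 and 110·(3·110 − 2) = 36080.
Difference: 37408 − 36080 = 1328.

1328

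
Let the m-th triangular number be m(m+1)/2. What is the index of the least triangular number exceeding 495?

31

Solve n(n+1)/2 > 495 for integer n.
The largest n with value ≤ 495 is 30 (since 465 ≤ 495 < 496), so the first above is n = 31, value 496.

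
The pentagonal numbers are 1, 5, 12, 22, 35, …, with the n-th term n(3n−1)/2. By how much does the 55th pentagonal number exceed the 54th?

163

Consecutive pentagonal numbers differ by 3n − 2: here 3·55 − 2 = 163.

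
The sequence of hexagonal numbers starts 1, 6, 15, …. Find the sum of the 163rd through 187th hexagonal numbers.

1529475

Σ i(2i−1) = 2Σi² − Σi over i = 163..187.
Σi = 17578 − 13203 = 4375 and Σi² = 2197250 − 1430325 = 766925.
2·766925 − 1·4375 = 1529475.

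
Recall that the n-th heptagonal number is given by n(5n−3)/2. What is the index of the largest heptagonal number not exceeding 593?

15

Solve n(5n−3)/2 ≤ 593 for integer n.
n = 15 gives 540 ≤ 593, while n = 16 gives 616 > 593; so the answer is index 15.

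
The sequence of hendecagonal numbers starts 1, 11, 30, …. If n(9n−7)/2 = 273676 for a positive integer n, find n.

247

Set n(9n−7)/2 = 273676, giving 9n² − 7n − 547352 = 0.
The discriminant is 49 + 72·273676 = 19704721, and √19704721 = 4439.
So n = (7 + 4439) / 18 = 4446/18 = 247.
Check: 247·(9·247 − 7)/2 = 273676. ✓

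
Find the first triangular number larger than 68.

78

Solve n(n+1)/2 > 68 for integer n.
The largest n with value ≤ 68 is 11 (since 66 ≤ 68 < 78), so the first above is n = 12, value 78.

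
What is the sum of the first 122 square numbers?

612745

Σ_{i=1}^{122} i² = 122·123·245/6 = 612745.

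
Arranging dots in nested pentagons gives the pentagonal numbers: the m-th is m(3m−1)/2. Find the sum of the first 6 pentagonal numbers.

Σ i(3i−1)/2 = (3Σi² − Σi) / 2 over i = 1..6.
Σi = 21 and Σi² = 91.
(3·91 − 1·21) / 2 = 252/2 = 126.

126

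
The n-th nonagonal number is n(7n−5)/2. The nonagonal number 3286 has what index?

Set n(7n−5)/2 = 3286, giving 7n² − 5n − 6572 = 0.
The discriminant is 25 + 56·3286 = 184041, and √184041 = 429.
So n = (5 + 429) / 14 = 434/14 = 31.
Check: 31·(7·31 − 5)/2 = 3286. ✓

31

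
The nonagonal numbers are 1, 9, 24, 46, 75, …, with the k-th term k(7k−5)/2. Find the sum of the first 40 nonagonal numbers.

75440

Σ i(7i−5)/2 = (7Σi² − 5Σi) / 2 over i = 1..40.
Σi = 820 and Σi² = 22140.
(7·22140 − 5·820) / 2 = 150880/2 = 75440.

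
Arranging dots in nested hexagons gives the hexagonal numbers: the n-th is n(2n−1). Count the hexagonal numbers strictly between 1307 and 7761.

The n-th hexagonal number is n(2n−1).
Smallest index with value > 1307: n = 26 (giving 1326).
Largest index with value < 7761: n = 62 (giving 7626).
Indices 26 through 62: 37 terms.

37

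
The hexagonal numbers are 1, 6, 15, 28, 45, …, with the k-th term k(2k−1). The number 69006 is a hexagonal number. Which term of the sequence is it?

186

Set n(2n−1) = 69006, giving 2n² − n − 69006 = 0.
So n = (1 + 743) / 4 = 744/4 = 186.
Check: 186·(2·186 − 1) = 69006. ✓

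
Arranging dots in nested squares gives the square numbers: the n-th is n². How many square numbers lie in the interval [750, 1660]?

13

The n-th square number is n².
Smallest index with value ≥ 750: n = 28 (giving 784).
Largest index with value ≤ 1660: n = 40 (giving 1600).
Indices 28 through 40: 13 terms.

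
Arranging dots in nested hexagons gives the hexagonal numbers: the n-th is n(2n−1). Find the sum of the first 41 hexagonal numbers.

46781

Σ i(2i−1) = 2Σi² − Σi over i = 1..41.
Σi = 861 and Σi² = 23821.
2·23821 − 1·861 = 46781.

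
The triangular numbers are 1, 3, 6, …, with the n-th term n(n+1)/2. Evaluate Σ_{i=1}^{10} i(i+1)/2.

Σ i(i+1)/2 = (Σi² + Σi) / 2 over i = 1..10.
Σi = 55 and Σi² = 385.
(1·385 + 1·55) / 2 = 440/2 = 220.

220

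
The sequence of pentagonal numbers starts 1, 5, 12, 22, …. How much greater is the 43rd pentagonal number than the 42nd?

Consecutive pentagonal numbers differ by 3n − 2: here 3·43 − 2 = 127.

127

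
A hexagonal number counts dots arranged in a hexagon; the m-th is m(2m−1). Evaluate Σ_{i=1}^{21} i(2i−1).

Σ i(2i−1) = 2Σi² − Σi over i = 1..21.
Σi = 231 and Σi² = 3311.
2·3311 − 1·231 = 6391.

6391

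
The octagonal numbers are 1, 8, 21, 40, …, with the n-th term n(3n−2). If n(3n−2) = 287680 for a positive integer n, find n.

Set n(3n−2) = 287680, giving 3n² − 2n − 287680 = 0.
The discriminant is 4 + 12·287680 = 3452164, and √3452164 = 1858.
So n = (2 + 1858) / 6 = 1860/6 = 310.

310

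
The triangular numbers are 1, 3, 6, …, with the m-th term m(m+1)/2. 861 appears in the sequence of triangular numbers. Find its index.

41

Set n(n+1)/2 = 861, giving n² + n − 1722 = 0.
The discriminant is 1 + 8·861 = 6889, and √6889 = 83.
So n = (-1 + 83) / 2 = 82/2 = 41.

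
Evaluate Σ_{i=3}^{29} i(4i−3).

Σ i(4i−3) = 4Σi² − 3Σi over i = 3..29.
Σi = 435 − 3 = 432 and Σi² = 8555 − 5 = 8550.
4·8550 − 3·432 = 32904.

32904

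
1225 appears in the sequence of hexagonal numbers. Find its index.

Set n(2n−1) = 1225, giving 2n² − n − 1225 = 0.
The discriminant is 1 + 8·1225 = 9801, and √9801 = 99.
So n = (1 + 99) / 4 = 100/4 = 25.

25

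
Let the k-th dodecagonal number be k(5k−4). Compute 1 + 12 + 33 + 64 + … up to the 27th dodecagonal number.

Σ i(5i−4) = 5Σi² − 4Σi over i = 1..27.
Σi = 378 and Σi² = 6930.
5·6930 − 4·378 = 33138.

33138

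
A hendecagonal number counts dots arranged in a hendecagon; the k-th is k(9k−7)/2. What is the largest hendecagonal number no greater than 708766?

Solve n(9n−7)/2 ≤ 708766 for integer n.
n = 397 gives 707851 ≤ 708766, while n = 398 gives 711425 > 708766; so the answer is 707851.

707851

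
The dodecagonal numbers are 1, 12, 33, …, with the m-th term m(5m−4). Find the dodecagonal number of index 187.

The 187th dodecagonal number is n(5n−4) with n = 187.
187·(5·187 − 4) = 187·931 = 174097.

174097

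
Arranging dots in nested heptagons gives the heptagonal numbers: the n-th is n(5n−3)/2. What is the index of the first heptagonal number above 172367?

Solve n(5n−3)/2 > 172367 for integer n.
The largest n with value ≤ 172367 is 262 (since 171217 ≤ 172367 < 172528), so the first above is n = 263, value 172528.

263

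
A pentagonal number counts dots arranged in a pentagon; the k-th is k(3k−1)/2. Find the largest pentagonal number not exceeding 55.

51

Solve n(3n−1)/2 ≤ 55 for integer n.
n = 6 gives 51 ≤ 55, while n = 7 gives 70 > 55; so the answer is 51.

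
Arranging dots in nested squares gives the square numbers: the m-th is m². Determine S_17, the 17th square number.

289

The 17th square number is n² with n = 17.
17² = 289.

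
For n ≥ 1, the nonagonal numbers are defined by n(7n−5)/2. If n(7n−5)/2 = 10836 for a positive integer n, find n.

Set n(7n−5)/2 = 10836, giving 7n² − 5n − 21672 = 0.
The discriminant is 25 + 56·10836 = 606841, and √606841 = 779.
So n = (5 + 779) / 14 = 784/14 = 56.
Check: 56·(7·56 − 5)/2 = 10836. ✓

56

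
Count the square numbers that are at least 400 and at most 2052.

The n-th square number is n².
Smallest index with value ≥ 400: n = 20 (giving 400).
Largest index with value ≤ 2052: n = 45 (giving 2025).
Indices 20 through 45: 26 terms.

26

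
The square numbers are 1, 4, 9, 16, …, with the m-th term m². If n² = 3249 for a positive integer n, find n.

We need n² = 3249, so n = √3249 = 57.

57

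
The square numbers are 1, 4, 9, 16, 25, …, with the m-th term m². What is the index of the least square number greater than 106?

11

Solve n² > 106 for integer n.
The largest n with value ≤ 106 is 10 (since 100 ≤ 106 < 121), so the first above is n = 11, value 121.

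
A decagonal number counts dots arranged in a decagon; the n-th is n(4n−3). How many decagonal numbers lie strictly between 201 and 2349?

The n-th decagonal number is n(4n−3).
Smallest index with value > 201: n = 8 (giving 232).
Largest index with value < 2349: n = 24 (giving 2232).
Indices 8 through 24: 17 terms.

17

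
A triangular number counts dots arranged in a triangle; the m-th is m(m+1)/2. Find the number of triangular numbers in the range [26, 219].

14

The n-th triangular number is n(n+1)/2.
Smallest index with value ≥ 26: n = 7 (giving 28).
Largest index with value ≤ 219: n = 20 (giving 210).
Indices 7 through 20: 14 terms.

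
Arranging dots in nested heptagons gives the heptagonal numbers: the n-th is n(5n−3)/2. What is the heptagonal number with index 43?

4558

The 43rd heptagonal number is n(5n−3)/2 with n = 43.
43·(5·43 − 3)/2 = 43·212/2 = 43·106 = 4558.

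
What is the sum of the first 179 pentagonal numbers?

2883690

Σ i(3i−1)/2 = (3Σi² − Σi) / 2 over i = 1..179.
Σi = 16110 and Σi² = 1927830.
(3·1927830 − 1·16110) / 2 = 5767380/2 = 2883690.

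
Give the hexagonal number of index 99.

19503

99·(2·99 − 1) = 99·197 = 19503.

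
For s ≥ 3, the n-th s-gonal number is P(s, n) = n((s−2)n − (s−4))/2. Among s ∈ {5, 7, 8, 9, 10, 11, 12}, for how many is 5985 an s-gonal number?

s = 5: P(5, 63) = 5922 and P(5, 64) = 6112; 5985 is not s-gonal.
s = 7: P(7, 49) = 5929 and P(7, 50) = 6175; 5985 is not s-gonal.
s = 8: P(8, 45) = 5985. ✓
s = 9: P(9, 41) = 5781 and P(9, 42) = 6069; 5985 is not s-gonal.
s = 10: P(10, 39) = 5967 and P(10, 40) = 6280; 5985 is not s-gonal.
s = 11: P(11, 36) = 5706 and P(11, 37) = 6031; 5985 is not s-gonal.
s = 12: P(12, 35) = 5985. ✓
Hits: s ∈ {8, 12} → 2.

2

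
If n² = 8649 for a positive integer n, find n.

93

We need n² = 8649, so n = √8649 = 93.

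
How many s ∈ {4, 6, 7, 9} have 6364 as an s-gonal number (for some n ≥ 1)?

1

s = 4: P(4, 79) = 6241 and P(4, 80) = 6400; 6364 is not s-gonal.
s = 6: P(6, 56) = 6216 and P(6, 57) = 6441; 6364 is not s-gonal.
s = 7: P(7, 50) = 6175 and P(7, 51) = 6426; 6364 is not s-gonal.
s = 9: P(9, 43) = 6364. ✓
Hits: s ∈ {9} → 1.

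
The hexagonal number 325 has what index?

Set n(2n−1) = 325, giving 2n² − n − 325 = 0.
The discriminant is 1 + 8·325 = 2601, and √2601 = 51.
So n = (1 + 51) / 4 = 52/4 = 13.
Check: 13·(2·13 − 1) = 325. ✓

13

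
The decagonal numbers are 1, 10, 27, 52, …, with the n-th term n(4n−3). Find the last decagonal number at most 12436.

Solve n(4n−3) ≤ 12436 for integer n.
n = 56 gives 12376 ≤ 12436, while n = 57 gives 12825 > 12436; so the answer is 12376.

12376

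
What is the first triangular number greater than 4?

Solve n(n+1)/2 > 4 for integer n.
The largest n with value ≤ 4 is 2 (since 3 ≤ 4 < 6), so the first above is n = 3, value 6.

6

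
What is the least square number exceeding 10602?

Solve n² > 10602 for integer n.
The largest n with value ≤ 10602 is 102 (since 10404 ≤ 10602 < 10609), so the first above is n = 103, value 10609.

10609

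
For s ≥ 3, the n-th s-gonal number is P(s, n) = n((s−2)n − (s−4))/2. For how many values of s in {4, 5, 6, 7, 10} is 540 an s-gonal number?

2

s = 4: P(4, 23) = 529 and P(4, 24) = 576; 540 is not s-gonal.
s = 5: P(5, 19) = 532 and P(5, 20) = 590; 540 is not s-gonal.
s = 6: P(6, 16) = 496 and P(6, 17) = 561; 540 is not s-gonal.
s = 7: P(7, 15) = 540. ✓
s = 10: P(10, 12) = 540. ✓
Hits: s ∈ {7, 10} → 2.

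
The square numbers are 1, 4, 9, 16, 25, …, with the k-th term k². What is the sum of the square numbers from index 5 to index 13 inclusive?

789

Σ_{i=5}^{13} i² = 819 − 30 = 789.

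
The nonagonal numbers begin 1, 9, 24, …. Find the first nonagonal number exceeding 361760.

362089

Solve n(7n−5)/2 > 361760 for integer n.
The largest n with value ≤ 361760 is 321 (since 359841 ≤ 361760 < 362089), so the first above is n = 322, value 362089.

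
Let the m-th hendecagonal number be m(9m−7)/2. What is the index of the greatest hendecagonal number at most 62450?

Solve n(9n−7)/2 ≤ 62450 for integer n.
n = 118 gives 62245 ≤ 62450, while n = 119 gives 63308 > 62450; so the answer is index 118.

118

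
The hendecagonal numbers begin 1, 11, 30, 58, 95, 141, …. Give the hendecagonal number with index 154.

The 154th hendecagonal number is n(9n−7)/2 with n = 154.
154·(9·154 − 7)/2 = 154·1379/2 = 106183.

106183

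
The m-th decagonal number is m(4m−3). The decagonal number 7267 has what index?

43

Set n(4n−3) = 7267, giving 4n² − 3n − 7267 = 0.
The discriminant is 9 + 16·7267 = 116281, and √116281 = 341.
So n = (3 + 341) / 8 = 344/8 = 43.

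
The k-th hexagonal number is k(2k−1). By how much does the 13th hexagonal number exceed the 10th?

135

13·(2·13 − 1) = 325 and 10·(2·10 − 1) = 190.
Difference: 325 − 190 = 135.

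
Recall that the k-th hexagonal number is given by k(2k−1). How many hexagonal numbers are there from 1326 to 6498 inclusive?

32

The n-th hexagonal number is n(2n−1).
Smallest index with value ≥ 1326: n = 26 (giving 1326).
Largest index with value ≤ 6498: n = 57 (giving 6441).
Indices 26 through 57: 32 terms.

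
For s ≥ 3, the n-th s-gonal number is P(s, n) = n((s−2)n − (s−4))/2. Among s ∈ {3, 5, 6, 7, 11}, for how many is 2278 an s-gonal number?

2

s = 3: P(3, 67) = 2278. ✓
s = 5: P(5, 39) = 2262 and P(5, 40) = 2380; 2278 is not s-gonal.
s = 6: P(6, 34) = 2278. ✓
s = 7: P(7, 30) = 2205 and P(7, 31) = 2356; 2278 is not s-gonal.
s = 11: P(11, 22) = 2101 and P(11, 23) = 2300; 2278 is not s-gonal.
Hits: s ∈ {3, 6} → 2.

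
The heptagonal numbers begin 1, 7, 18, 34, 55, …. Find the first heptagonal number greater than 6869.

6943

Solve n(5n−3)/2 > 6869 for integer n.
The largest n with value ≤ 6869 is 52 (since 6682 ≤ 6869 < 6943), so the first above is n = 53, value 6943.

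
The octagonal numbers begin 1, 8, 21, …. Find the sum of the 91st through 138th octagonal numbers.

1904520

Σ i(3i−2) = 3Σi² − 2Σi over i = 91..138.
Σi = 9591 − 4095 = 5496 and Σi² = 885569 − 247065 = 638504.
3·638504 − 2·5496 = 1904520.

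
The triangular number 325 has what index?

25

Set n(n+1)/2 = 325, giving n² + n − 650 = 0.
The discriminant is 1 + 8·325 = 2601, and √2601 = 51.
So n = (-1 + 51) / 2 = 50/2 = 25.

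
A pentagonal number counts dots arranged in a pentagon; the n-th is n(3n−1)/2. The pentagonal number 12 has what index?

3

Set n(3n−1)/2 = 12, giving 3n² − n − 24 = 0.
The discriminant is 1 + 24·12 = 289, and √289 = 17.
So n = (1 + 17) / 6 = 18/6 = 3.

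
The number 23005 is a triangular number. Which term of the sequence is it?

214

Set n(n+1)/2 = 23005, giving n² + n − 46010 = 0.
The discriminant is 1 + 8·23005 = 184041, and √184041 = 429.
So n = (-1 + 429) / 2 = 428/2 = 214.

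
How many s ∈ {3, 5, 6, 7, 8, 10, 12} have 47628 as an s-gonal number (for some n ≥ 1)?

s = 3: P(3, 308) = 47586 and P(3, 309) = 47895; 47628 is not s-gonal.
s = 5: P(5, 178) = 47437 and P(5, 179) = 47972; 47628 is not s-gonal.
s = 6: P(6, 154) = 47278 and P(6, 155) = 47895; 47628 is not s-gonal.
s = 7: P(7, 138) = 47403 and P(7, 139) = 48094; 47628 is not s-gonal.
s = 8: P(8, 126) = 47376 and P(8, 127) = 48133; 47628 is not s-gonal.
s = 10: P(10, 109) = 47197 and P(10, 110) = 48070; 47628 is not s-gonal.
s = 12: P(12, 98) = 47628. ✓
Hits: s ∈ {12} → 1.

1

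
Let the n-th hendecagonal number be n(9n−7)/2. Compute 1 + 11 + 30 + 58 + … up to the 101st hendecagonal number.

1550451

Σ i(9i−7)/2 = (9Σi² − 7Σi) / 2 over i = 1..101.
Σi = 5151 and Σi² = 348551.
(9·348551 − 7·5151) / 2 = 3100902/2 = 1550451.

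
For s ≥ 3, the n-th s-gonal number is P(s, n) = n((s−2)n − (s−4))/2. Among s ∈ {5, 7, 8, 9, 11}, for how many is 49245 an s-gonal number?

1

s = 5: P(5, 181) = 49051 and P(5, 182) = 49595; 49245 is not s-gonal.
s = 7: P(7, 140) = 48790 and P(7, 141) = 49491; 49245 is not s-gonal.
s = 8: P(8, 128) = 48896 and P(8, 129) = 49665; 49245 is not s-gonal.
s = 9: P(9, 118) = 48439 and P(9, 119) = 49266; 49245 is not s-gonal.
s = 11: P(11, 105) = 49245. ✓
Hits: s ∈ {11} → 1.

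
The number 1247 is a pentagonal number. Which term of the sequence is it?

29

Set n(3n−1)/2 = 1247, giving 3n² − n − 2494 = 0.
The discriminant is 1 + 24·1247 = 29929, and √29929 = 173.
So n = (1 + 173) / 6 = 174/6 = 29.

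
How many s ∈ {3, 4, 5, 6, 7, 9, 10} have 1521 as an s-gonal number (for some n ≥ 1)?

1

s = 3: P(3, 54) = 1485 and P(3, 55) = 1540; 1521 is not s-gonal.
s = 4: P(4, 39) = 1521. ✓
s = 5: P(5, 32) = 1520 and P(5, 33) = 1617; 1521 is not s-gonal.
s = 6: P(6, 27) = 1431 and P(6, 28) = 1540; 1521 is not s-gonal.
s = 7: P(7, 24) = 1404 and P(7, 25) = 1525; 1521 is not s-gonal.
s = 9: P(9, 21) = 1491 and P(9, 22) = 1639; 1521 is not s-gonal.
s = 10: P(10, 19) = 1387 and P(10, 20) = 1540; 1521 is not s-gonal.
Hits: s ∈ {4} → 1.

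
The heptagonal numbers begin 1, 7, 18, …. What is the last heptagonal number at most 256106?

255520

Solve n(5n−3)/2 ≤ 256106 for integer n.
n = 320 gives 255520 ≤ 256106, while n = 321 gives 257121 > 256106; so the answer is 255520.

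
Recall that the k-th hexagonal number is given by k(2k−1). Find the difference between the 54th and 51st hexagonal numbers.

627

54·(2·54 − 1) = 5778 and 51·(2·51 − 1) = 5151.
Difference: 5778 − 5151 = 627.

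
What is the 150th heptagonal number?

The 150th heptagonal number is n(5n−3)/2 with n = 150.
150·(5·150 − 3)/2 = 150·747/2 = 56025.

56025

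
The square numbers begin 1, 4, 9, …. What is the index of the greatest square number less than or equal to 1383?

Solve n² ≤ 1383 for integer n.
n = 37 gives 1369 ≤ 1383, while n = 38 gives 1444 > 1383; so the answer is index 37.

37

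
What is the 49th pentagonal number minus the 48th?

145

Consecutive pentagonal numbers differ by 3n − 2: here 3·49 − 2 = 145.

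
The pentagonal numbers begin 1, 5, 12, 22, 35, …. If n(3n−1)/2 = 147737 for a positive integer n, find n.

Set n(3n−1)/2 = 147737, giving 3n² − n − 295474 = 0.
The discriminant is 1 + 24·147737 = 3545689, and √3545689 = 1883.
So n = (1 + 1883) / 6 = 1884/6 = 314.
Check: 314·(3·314 − 1)/2 = 147737. ✓

314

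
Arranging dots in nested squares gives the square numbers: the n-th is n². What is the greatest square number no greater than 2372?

Solve n² ≤ 2372 for integer n.
n = 48 gives 2304 ≤ 2372, while n = 49 gives 2401 > 2372; so the answer is 2304.

2304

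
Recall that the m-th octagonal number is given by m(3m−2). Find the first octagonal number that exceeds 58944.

59361

Solve n(3n−2) > 58944 for integer n.
The largest n with value ≤ 58944 is 140 (since 58520 ≤ 58944 < 59361), so the first above is n = 141, value 59361.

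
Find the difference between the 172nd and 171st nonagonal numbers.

Consecutive nonagonal numbers differ by 7n − 6: here 7·172 − 6 = 1198.

1198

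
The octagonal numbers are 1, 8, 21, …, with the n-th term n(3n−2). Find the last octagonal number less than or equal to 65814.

Solve n(3n−2) ≤ 65814 for integer n.
n = 148 gives 65416 ≤ 65814, while n = 149 gives 66305 > 65814; so the answer is 65416.

65416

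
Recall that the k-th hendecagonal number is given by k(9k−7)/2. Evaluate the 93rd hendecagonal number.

93·(9·93 − 7)/2 = 93·830/2 = 93·415 = 38595.

38595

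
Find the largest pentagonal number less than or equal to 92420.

Solve n(3n−1)/2 ≤ 92420 for integer n.
n = 248 gives 92132 ≤ 92420, while n = 249 gives 92877 > 92420; so the answer is 92132.

92132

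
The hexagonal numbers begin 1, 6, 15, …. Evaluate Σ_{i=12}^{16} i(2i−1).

Σ i(2i−1) = 2Σi² − Σi over i = 12..16.
Σi = 136 − 66 = 70 and Σi² = 1496 − 506 = 990.
2·990 − 1·70 = 1910.

1910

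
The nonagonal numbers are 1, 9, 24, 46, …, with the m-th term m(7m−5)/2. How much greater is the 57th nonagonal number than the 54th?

1158

57·(7·57 − 5)/2 = 11229 and 54·(7·54 − 5)/2 = 10071.
Difference: 11229 − 10071 = 1158.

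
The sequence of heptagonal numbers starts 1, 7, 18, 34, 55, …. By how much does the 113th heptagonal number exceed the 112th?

561

Consecutive heptagonal numbers differ by 5n − 4: here 5·113 − 4 = 561.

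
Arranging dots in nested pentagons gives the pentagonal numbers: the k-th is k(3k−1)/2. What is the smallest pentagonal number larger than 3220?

Solve n(3n−1)/2 > 3220 for integer n.
The largest n with value ≤ 3220 is 46 (since 3151 ≤ 3220 < 3290), so the first above is n = 47, value 3290.

3290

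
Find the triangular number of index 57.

1653

The 57th triangular number is n(n+1)/2 with n = 57.
57·58/2 = 3306/2 = 1653.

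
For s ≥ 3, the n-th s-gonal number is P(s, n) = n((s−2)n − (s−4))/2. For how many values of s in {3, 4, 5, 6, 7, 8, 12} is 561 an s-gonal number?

3

s = 3: P(3, 33) = 561. ✓
s = 4: P(4, 23) = 529 and P(4, 24) = 576; 561 is not s-gonal.
s = 5: P(5, 19) = 532 and P(5, 20) = 590; 561 is not s-gonal.
s = 6: P(6, 17) = 561. ✓
s = 7: P(7, 15) = 540 and P(7, 16) = 616; 561 is not s-gonal.
s = 8: P(8, 14) = 560 and P(8, 15) = 645; 561 is not s-gonal.
s = 12: P(12, 11) = 561. ✓
Hits: s ∈ {3, 6, 12} → 3.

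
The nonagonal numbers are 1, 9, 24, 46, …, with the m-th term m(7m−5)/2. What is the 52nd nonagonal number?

9334

The 52nd nonagonal number is n(7n−5)/2 with n = 52.
52·(7·52 − 5)/2 = 52·359/2 = 9334.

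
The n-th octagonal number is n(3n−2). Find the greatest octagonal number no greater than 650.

645

Solve n(3n−2) ≤ 650 for integer n.
n = 15 gives 645 ≤ 650, while n = 16 gives 736 > 650; so the answer is 645.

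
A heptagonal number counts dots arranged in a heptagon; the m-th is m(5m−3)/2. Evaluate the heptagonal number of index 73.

73·(5·73 − 3)/2 = 73·362/2 = 73·181 = 13213.

13213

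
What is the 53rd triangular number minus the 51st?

53·54/2 = 1431 and 51·52/2 = 1326.
Difference: 1431 − 1326 = 105.

105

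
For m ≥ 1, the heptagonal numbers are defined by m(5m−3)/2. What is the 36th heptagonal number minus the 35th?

176

Consecutive heptagonal numbers differ by 5n − 4: here 5·36 − 4 = 176.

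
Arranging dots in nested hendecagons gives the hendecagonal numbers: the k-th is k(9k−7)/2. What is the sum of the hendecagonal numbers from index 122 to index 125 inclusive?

272834

Σ i(9i−7)/2 = (9Σi² − 7Σi) / 2 over i = 122..125.
Σi = 7875 − 7381 = 494 and Σi² = 658875 − 597861 = 61014.
(9·61014 − 7·494) / 2 = 545668/2 = 272834.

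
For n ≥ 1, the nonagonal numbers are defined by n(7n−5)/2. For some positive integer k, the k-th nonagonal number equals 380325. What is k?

330

Set n(7n−5)/2 = 380325, giving 7n² − 5n − 760650 = 0.
The discriminant is 25 + 56·380325 = 21298225, and √21298225 = 4615.
So n = (5 + 4615) / 14 = 4620/14 = 330.
Check: 330·(7·330 − 5)/2 = 380325. ✓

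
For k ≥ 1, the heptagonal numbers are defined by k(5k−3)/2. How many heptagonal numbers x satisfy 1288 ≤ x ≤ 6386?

28

The n-th heptagonal number is n(5n−3)/2.
Smallest index with value ≥ 1288: n = 23 (giving 1288).
Largest index with value ≤ 6386: n = 50 (giving 6175).
Indices 23 through 50: 28 terms.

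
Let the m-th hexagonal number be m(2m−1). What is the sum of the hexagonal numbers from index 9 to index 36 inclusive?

Σ i(2i−1) = 2Σi² − Σi over i = 9..36.
Σi = 666 − 36 = 630 and Σi² = 16206 − 204 = 16002.
2·16002 − 1·630 = 31374.

31374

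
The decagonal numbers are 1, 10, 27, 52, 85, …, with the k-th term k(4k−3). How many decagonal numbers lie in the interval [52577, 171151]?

The n-th decagonal number is n(4n−3).
Smallest index with value ≥ 52577: n = 116 (giving 53476).
Largest index with value ≤ 171151: n = 207 (giving 170775).
Indices 116 through 207: 92 terms.

92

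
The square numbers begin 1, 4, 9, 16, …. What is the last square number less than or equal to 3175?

Solve n² ≤ 3175 for integer n.
n = 56 gives 3136 ≤ 3175, while n = 57 gives 3249 > 3175; so the answer is 3136.

3136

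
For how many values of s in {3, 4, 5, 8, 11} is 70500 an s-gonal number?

1

s = 3: P(3, 375) = 70500. ✓
s = 4: P(4, 265) = 70225 and P(4, 266) = 70756; 70500 is not s-gonal.
s = 5: P(5, 216) = 69876 and P(5, 217) = 70525; 70500 is not s-gonal.
s = 8: P(8, 153) = 69921 and P(8, 154) = 70840; 70500 is not s-gonal.
s = 11: P(11, 125) = 69875 and P(11, 126) = 71001; 70500 is not s-gonal.
Hits: s ∈ {3} → 1.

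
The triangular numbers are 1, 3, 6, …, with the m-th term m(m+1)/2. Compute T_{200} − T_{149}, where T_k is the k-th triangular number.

8925

200·201/2 = 20100 and 149·150/2 = 11175.
Difference: 20100 − 11175 = 8925.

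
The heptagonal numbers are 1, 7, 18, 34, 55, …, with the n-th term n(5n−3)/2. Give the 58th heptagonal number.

8323

58·(5·58 − 3)/2 = 58·287/2 = 8323.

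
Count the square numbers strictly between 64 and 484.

13

The n-th square number is n².
Smallest index with value > 64: n = 9 (giving 81).
Largest index with value < 484: n = 21 (giving 441).
Indices 9 through 21: 13 terms.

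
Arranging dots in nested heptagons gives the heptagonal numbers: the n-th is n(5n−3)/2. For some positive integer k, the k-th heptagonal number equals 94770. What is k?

Set n(5n−3)/2 = 94770, giving 5n² − 3n − 189540 = 0.
The discriminant is 9 + 40·94770 = 3790809, and √3790809 = 1947.
So n = (3 + 1947) / 10 = 1950/10 = 195.

195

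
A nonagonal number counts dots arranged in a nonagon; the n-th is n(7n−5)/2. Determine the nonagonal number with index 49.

8281

49·(7·49 − 5)/2 = 49·338/2 = 49·169 = 8281.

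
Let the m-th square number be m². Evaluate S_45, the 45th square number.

The 45th square number is n² with n = 45.
45² = 2025.

2025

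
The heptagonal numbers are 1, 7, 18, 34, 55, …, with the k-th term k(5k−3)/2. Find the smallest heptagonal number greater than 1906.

Solve n(5n−3)/2 > 1906 for integer n.
The largest n with value ≤ 1906 is 27 (since 1782 ≤ 1906 < 1918), so the first above is n = 28, value 1918.

1918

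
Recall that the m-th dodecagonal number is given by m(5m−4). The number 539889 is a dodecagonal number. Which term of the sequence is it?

Set n(5n−4) = 539889, giving 5n² − 4n − 539889 = 0.
The discriminant is 16 + 20·539889 = 10797796, and √10797796 = 3286.
So n = (4 + 3286) / 10 = 3290/10 = 329.
Check: 329·(5·329 − 4) = 539889. ✓

329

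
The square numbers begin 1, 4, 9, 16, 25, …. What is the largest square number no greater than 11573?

Solve n² ≤ 11573 for integer n.
n = 107 gives 11449 ≤ 11573, while n = 108 gives 11664 > 11573; so the answer is 11449.

11449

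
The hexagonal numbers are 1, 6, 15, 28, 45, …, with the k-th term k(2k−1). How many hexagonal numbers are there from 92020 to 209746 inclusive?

110

The n-th hexagonal number is n(2n−1).
Smallest index with value ≥ 92020: n = 215 (giving 92235).
Largest index with value ≤ 209746: n = 324 (giving 209628).
Indices 215 through 324: 110 terms.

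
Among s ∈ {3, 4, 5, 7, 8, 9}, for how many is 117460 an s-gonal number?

s = 3: P(3, 484) = 117370 and P(3, 485) = 117855; 117460 is not s-gonal.
s = 4: P(4, 342) = 116964 and P(4, 343) = 117649; 117460 is not s-gonal.
s = 5: P(5, 280) = 117460. ✓
s = 7: P(7, 217) = 117397 and P(7, 218) = 118483; 117460 is not s-gonal.
s = 8: P(8, 198) = 117216 and P(8, 199) = 118405; 117460 is not s-gonal.
s = 9: P(9, 183) = 116754 and P(9, 184) = 118036; 117460 is not s-gonal.
Hits: s ∈ {5} → 1.

1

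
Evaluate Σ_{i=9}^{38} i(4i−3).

73145

Σ i(4i−3) = 4Σi² − 3Σi over i = 9..38.
Σi = 741 − 36 = 705 and Σi² = 19019 − 204 = 18815.
4·18815 − 3·705 = 73145.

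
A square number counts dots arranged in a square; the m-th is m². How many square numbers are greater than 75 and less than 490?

The n-th square number is n².
Smallest index with value > 75: n = 9 (giving 81).
Largest index with value < 490: n = 22 (giving 484).
Indices 9 through 22: 14 terms.

14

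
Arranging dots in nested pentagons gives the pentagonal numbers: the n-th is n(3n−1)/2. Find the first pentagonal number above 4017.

4030

Solve n(3n−1)/2 > 4017 for integer n.
The largest n with value ≤ 4017 is 51 (since 3876 ≤ 4017 < 4030), so the first above is n = 52, value 4030.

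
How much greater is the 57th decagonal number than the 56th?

Consecutive decagonal numbers differ by 8n − 7: here 8·57 − 7 = 449.

449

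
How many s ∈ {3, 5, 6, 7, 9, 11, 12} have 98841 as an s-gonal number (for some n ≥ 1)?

1

s = 3: P(3, 444) = 98790 and P(3, 445) = 99235; 98841 is not s-gonal.
s = 5: P(5, 256) = 98176 and P(5, 257) = 98945; 98841 is not s-gonal.
s = 6: P(6, 222) = 98346 and P(6, 223) = 99235; 98841 is not s-gonal.
s = 7: P(7, 199) = 98704 and P(7, 200) = 99700; 98841 is not s-gonal.
s = 9: P(9, 168) = 98364 and P(9, 169) = 99541; 98841 is not s-gonal.
s = 11: P(11, 148) = 98050 and P(11, 149) = 99383; 98841 is not s-gonal.
s = 12: P(12, 141) = 98841. ✓
Hits: s ∈ {12} → 1.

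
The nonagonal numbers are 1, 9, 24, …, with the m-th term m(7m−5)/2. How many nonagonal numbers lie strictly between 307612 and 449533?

The n-th nonagonal number is n(7n−5)/2.
Smallest index with value > 307612: n = 297 (giving 307989).
Largest index with value < 449533: n = 358 (giving 447679).
Indices 297 through 358: 62 terms.

62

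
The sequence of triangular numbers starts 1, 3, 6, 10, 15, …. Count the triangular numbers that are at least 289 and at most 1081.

23

The n-th triangular number is n(n+1)/2.
Smallest index with value ≥ 289: n = 24 (giving 300).
Largest index with value ≤ 1081: n = 46 (giving 1081).
Indices 24 through 46: 23 terms.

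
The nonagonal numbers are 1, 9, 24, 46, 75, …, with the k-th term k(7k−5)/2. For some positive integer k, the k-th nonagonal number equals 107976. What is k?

176

Set n(7n−5)/2 = 107976, giving 7n² − 5n − 215952 = 0.
The discriminant is 25 + 56·107976 = 6046681, and √6046681 = 2459.
So n = (5 + 2459) / 14 = 2464/14 = 176.
Check: 176·(7·176 − 5)/2 = 107976. ✓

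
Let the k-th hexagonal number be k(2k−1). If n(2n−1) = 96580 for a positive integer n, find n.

220

Set n(2n−1) = 96580, giving 2n² − n − 96580 = 0.
The discriminant is 1 + 8·96580 = 772641, and √772641 = 879.
So n = (1 + 879) / 4 = 880/4 = 220.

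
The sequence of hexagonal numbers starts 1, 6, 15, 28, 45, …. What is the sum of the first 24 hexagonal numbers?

Σ i(2i−1) = 2Σi² − Σi over i = 1..24.
Σi = 300 and Σi² = 4900.
2·4900 − 1·300 = 9500.

9500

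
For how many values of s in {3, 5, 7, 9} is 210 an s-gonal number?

2

s = 3: P(3, 20) = 210. ✓
s = 5: P(5, 12) = 210. ✓
s = 7: P(7, 9) = 189 and P(7, 10) = 235; 210 is not s-gonal.
s = 9: P(9, 8) = 204 and P(9, 9) = 261; 210 is not s-gonal.
Hits: s ∈ {3, 5} → 2.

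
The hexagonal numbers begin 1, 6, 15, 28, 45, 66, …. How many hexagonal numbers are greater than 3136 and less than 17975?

The n-th hexagonal number is n(2n−1).
Smallest index with value > 3136: n = 40 (giving 3160).
Largest index with value < 17975: n = 95 (giving 17955).
Indices 40 through 95: 56 terms.

56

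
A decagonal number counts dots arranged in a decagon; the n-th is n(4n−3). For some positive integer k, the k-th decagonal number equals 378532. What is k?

Set n(4n−3) = 378532, giving 4n² − 3n − 378532 = 0.
The discriminant is 9 + 16·378532 = 6056521, and √6056521 = 2461.
So n = (3 + 2461) / 8 = 2464/8 = 308.
Check: 308·(4·308 − 3) = 378532. ✓

308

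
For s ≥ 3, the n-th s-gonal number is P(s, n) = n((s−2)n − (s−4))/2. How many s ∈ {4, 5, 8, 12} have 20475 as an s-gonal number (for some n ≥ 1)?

s = 4: P(4, 143) = 20449 and P(4, 144) = 20736; 20475 is not s-gonal.
s = 5: P(5, 117) = 20475. ✓
s = 8: P(8, 82) = 20008 and P(8, 83) = 20501; 20475 is not s-gonal.
s = 12: P(12, 64) = 20224 and P(12, 65) = 20865; 20475 is not s-gonal.
Hits: s ∈ {5} → 1.

1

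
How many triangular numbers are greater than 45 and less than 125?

The n-th triangular number is n(n+1)/2.
Smallest index with value > 45: n = 10 (giving 55).
Largest index with value < 125: n = 15 (giving 120).
Indices 10 through 15: 6 terms.

6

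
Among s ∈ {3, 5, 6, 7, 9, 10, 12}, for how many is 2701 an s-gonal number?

s = 3: P(3, 73) = 2701. ✓
s = 5: P(5, 42) = 2625 and P(5, 43) = 2752; 2701 is not s-gonal.
s = 6: P(6, 37) = 2701. ✓
s = 7: P(7, 33) = 2673 and P(7, 34) = 2839; 2701 is not s-gonal.
s = 9: P(9, 28) = 2674 and P(9, 29) = 2871; 2701 is not s-gonal.
s = 10: P(10, 26) = 2626 and P(10, 27) = 2835; 2701 is not s-gonal.
s = 12: P(12, 23) = 2553 and P(12, 24) = 2784; 2701 is not s-gonal.
Hits: s ∈ {3, 6} → 2.

2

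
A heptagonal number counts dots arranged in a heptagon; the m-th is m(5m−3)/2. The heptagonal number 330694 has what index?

364

Set n(5n−3)/2 = 330694, giving 5n² − 3n − 661388 = 0.
The discriminant is 9 + 40·330694 = 13227769, and √13227769 = 3637.
So n = (3 + 3637) / 10 = 3640/10 = 364.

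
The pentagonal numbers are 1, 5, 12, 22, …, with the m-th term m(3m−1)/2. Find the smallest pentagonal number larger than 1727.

Solve n(3n−1)/2 > 1727 for integer n.
The largest n with value ≤ 1727 is 34 (since 1717 ≤ 1727 < 1820), so the first above is n = 35, value 1820.

1820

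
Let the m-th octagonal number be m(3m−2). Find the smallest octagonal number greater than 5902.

Solve n(3n−2) > 5902 for integer n.
The largest n with value ≤ 5902 is 44 (since 5720 ≤ 5902 < 5985), so the first above is n = 45, value 5985.

5985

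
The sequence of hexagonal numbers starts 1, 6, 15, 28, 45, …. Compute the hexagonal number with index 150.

The 150th hexagonal number is n(2n−1) with n = 150.
150·(2·150 − 1) = 150·299 = 44850.

44850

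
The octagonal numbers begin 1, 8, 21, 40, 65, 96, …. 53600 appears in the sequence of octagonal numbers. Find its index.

134

Set n(3n−2) = 53600, giving 3n² − 2n − 53600 = 0.
The discriminant is 4 + 12·53600 = 643204, and √643204 = 802.
So n = (2 + 802) / 6 = 804/6 = 134.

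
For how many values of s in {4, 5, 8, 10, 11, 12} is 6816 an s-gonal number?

s = 4: P(4, 82) = 6724 and P(4, 83) = 6889; 6816 is not s-gonal.
s = 5: P(5, 67) = 6700 and P(5, 68) = 6902; 6816 is not s-gonal.
s = 8: P(8, 48) = 6816. ✓
s = 10: P(10, 41) = 6601 and P(10, 42) = 6930; 6816 is not s-gonal.
s = 11: P(11, 39) = 6708 and P(11, 40) = 7060; 6816 is not s-gonal.
s = 12: P(12, 37) = 6697 and P(12, 38) = 7068; 6816 is not s-gonal.
Hits: s ∈ {8} → 1.

1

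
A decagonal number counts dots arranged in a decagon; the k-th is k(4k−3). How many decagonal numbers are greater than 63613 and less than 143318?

The n-th decagonal number is n(4n−3).
Smallest index with value > 63613: n = 127 (giving 64135).
Largest index with value < 143318: n = 189 (giving 142317).
Indices 127 through 189: 63 terms.

63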